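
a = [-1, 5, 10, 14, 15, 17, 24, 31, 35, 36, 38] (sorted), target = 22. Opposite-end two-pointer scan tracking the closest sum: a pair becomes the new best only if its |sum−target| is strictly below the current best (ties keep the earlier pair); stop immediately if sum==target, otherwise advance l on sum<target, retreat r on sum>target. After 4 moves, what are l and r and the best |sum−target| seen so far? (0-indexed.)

l=0 r=10: -1+38=37 d=15 *, r--
l=0 r=9: -1+36=35 d=13 *, r--
l=0 r=8: -1+35=34 d=12 *, r--
l=0 r=7: -1+31=30 d=8 *, r--

l=0, r=6, best |Δ|=8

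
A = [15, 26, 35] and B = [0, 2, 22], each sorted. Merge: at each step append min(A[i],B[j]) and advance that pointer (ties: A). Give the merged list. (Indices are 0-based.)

i=0 j=0: A[i]=15>B[j]=0 take 0, j++
i=0 j=1: A[i]=15>B[j]=2 take 2, j++
i=0 j=2: A[i]=15<=B[j]=22 take 15, i++
i=1 j=2: A[i]=26>B[j]=22 take 22, j++
i=1 j=3: B done, take A[i]=26, i++
i=2 j=3: B done, take A[i]=35, i++

[0, 2, 15, 22, 26, 35]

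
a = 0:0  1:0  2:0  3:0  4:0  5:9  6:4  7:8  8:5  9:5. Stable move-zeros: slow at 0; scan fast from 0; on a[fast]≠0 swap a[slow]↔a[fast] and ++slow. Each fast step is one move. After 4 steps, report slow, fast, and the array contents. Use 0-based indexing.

slow=0, fast=4, a=[0, 0, 0, 0, 0, 9, 4, 8, 5, 5]

slow=0 fast=0: a[fast]=0, fast++
slow=0 fast=1: a[fast]=0, fast++
slow=0 fast=2: a[fast]=0, fast++
slow=0 fast=3: a[fast]=0, fast++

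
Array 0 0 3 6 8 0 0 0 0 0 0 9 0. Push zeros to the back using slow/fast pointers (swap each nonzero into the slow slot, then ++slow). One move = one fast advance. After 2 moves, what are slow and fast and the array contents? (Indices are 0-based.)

(s=0,f=0) a[fast]=0 → fast++
(s=0,f=1) a[fast]=0 → fast++

slow=0, fast=2, a=[0, 0, 3, 6, 8, 0, 0, 0, 0, 0, 0, 9, 0]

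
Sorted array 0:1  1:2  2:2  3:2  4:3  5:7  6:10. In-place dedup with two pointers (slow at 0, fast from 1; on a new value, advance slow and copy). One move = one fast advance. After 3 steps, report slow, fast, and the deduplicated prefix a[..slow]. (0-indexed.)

slow=1, fast=4, prefix=[1, 2]

(s=0,f=1) a[fast]=2≠a[slow]=1 write a[1]=2 → slow++,fast++
(s=1,f=2) a[fast]=2=a[slow] dup → fast++
(s=1,f=3) a[fast]=2=a[slow] dup → fast++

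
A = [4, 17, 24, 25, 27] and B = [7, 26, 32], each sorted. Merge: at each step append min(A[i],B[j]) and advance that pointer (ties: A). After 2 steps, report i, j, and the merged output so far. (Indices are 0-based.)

i=0 j=0: A[i]=4<=B[j]=7 take 4, i++
i=1 j=0: A[i]=17>B[j]=7 take 7, j++

i=1, j=1, merged so far=[4, 7]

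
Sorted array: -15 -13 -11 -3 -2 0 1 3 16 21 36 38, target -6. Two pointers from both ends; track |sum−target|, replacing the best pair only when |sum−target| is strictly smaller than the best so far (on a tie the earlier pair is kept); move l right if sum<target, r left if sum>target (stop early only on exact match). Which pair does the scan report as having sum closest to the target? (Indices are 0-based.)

pair (-3, -2) with sum -5 (|Δ|=1)

l=0 r=11: -15+38=23 d=29 *, r--
l=0 r=10: -15+36=21 d=27 *, r--
l=0 r=9: -15+21=6 d=12 *, r--
l=0 r=8: -15+16=1 d=7 *, r--
l=0 r=7: -15+3=-12 d=6 *, l++
l=1 r=7: -13+3=-10 d=4 *, l++
l=2 r=7: -11+3=-8 d=2 *, l++
l=3 r=7: -3+3=0 d=6, r--
l=3 r=6: -3+1=-2 d=4, r--
l=3 r=5: -3+0=-3 d=3, r--
l=3 r=4: -3+-2=-5 d=1 *, r--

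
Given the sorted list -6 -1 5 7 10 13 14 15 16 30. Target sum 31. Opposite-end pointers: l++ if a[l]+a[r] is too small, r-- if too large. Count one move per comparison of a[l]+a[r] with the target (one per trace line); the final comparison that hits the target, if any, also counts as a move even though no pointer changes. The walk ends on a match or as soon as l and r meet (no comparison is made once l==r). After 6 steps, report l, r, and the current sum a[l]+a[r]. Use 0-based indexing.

l=0 r=9: -6+30=24 <31, l++
l=1 r=9: -1+30=29 <31, l++
l=2 r=9: 5+30=35 >31, r--
l=2 r=8: 5+16=21 <31, l++
l=3 r=8: 7+16=23 <31, l++
l=4 r=8: 10+16=26 <31, l++

l=5, r=8, sum=29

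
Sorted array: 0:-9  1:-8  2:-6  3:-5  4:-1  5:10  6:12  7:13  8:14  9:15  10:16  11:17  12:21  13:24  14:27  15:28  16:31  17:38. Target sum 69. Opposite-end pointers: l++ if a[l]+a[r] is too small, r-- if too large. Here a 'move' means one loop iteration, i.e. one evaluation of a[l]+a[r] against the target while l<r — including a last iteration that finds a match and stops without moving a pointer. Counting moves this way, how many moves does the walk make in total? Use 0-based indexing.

l=0 r=17: -9+38=29 <69, l++
l=1 r=17: -8+38=30 <69, l++
l=2 r=17: -6+38=32 <69, l++
l=3 r=17: -5+38=33 <69, l++
l=4 r=17: -1+38=37 <69, l++
l=5 r=17: 10+38=48 <69, l++
l=6 r=17: 12+38=50 <69, l++
l=7 r=17: 13+38=51 <69, l++
l=8 r=17: 14+38=52 <69, l++
l=9 r=17: 15+38=53 <69, l++
l=10 r=17: 16+38=54 <69, l++
l=11 r=17: 17+38=55 <69, l++
l=12 r=17: 21+38=59 <69, l++
l=13 r=17: 24+38=62 <69, l++
l=14 r=17: 27+38=65 <69, l++
l=15 r=17: 28+38=66 <69, l++
l=16 r=17: 31+38=69, found

17 moves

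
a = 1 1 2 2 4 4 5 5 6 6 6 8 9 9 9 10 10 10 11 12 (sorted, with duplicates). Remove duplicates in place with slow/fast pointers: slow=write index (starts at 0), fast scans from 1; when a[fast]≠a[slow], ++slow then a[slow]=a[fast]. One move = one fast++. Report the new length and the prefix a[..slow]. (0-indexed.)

(s=0,f=1) a[fast]=1=a[slow] dup → fast++
(s=0,f=2) a[fast]=2≠a[slow]=1 write a[1]=2 → slow++,fast++
(s=1,f=3) a[fast]=2=a[slow] dup → fast++
(s=1,f=4) a[fast]=4≠a[slow]=2 write a[2]=4 → slow++,fast++
(s=2,f=5) a[fast]=4=a[slow] dup → fast++
(s=2,f=6) a[fast]=5≠a[slow]=4 write a[3]=5 → slow++,fast++
(s=3,f=7) a[fast]=5=a[slow] dup → fast++
(s=3,f=8) a[fast]=6≠a[slow]=5 write a[4]=6 → slow++,fast++
(s=4,f=9) a[fast]=6=a[slow] dup → fast++
(s=4,f=10) a[fast]=6=a[slow] dup → fast++
(s=4,f=11) a[fast]=8≠a[slow]=6 write a[5]=8 → slow++,fast++
(s=5,f=12) a[fast]=9≠a[slow]=8 write a[6]=9 → slow++,fast++
(s=6,f=13) a[fast]=9=a[slow] dup → fast++
(s=6,f=14) a[fast]=9=a[slow] dup → fast++
(s=6,f=15) a[fast]=10≠a[slow]=9 write a[7]=10 → slow++,fast++
(s=7,f=16) a[fast]=10=a[slow] dup → fast++
(s=7,f=17) a[fast]=10=a[slow] dup → fast++
(s=7,f=18) a[fast]=11≠a[slow]=10 write a[8]=11 → slow++,fast++
(s=8,f=19) a[fast]=12≠a[slow]=11 write a[9]=12 → slow++,fast++

length 10; prefix = [1, 2, 4, 5, 6, 8, 9, 10, 11, 12]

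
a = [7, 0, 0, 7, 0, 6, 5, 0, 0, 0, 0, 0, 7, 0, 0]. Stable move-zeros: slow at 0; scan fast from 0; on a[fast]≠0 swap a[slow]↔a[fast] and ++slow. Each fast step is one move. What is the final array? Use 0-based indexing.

(s=0,f=0) a[fast]=7≠0 swap→a[0]=7 → slow++,fast++
(s=1,f=1) a[fast]=0 → fast++
(s=1,f=2) a[fast]=0 → fast++
(s=1,f=3) a[fast]=7≠0 swap→a[1]=7 → slow++,fast++
(s=2,f=4) a[fast]=0 → fast++
(s=2,f=5) a[fast]=6≠0 swap→a[2]=6 → slow++,fast++
(s=3,f=6) a[fast]=5≠0 swap→a[3]=5 → slow++,fast++
(s=4,f=7) a[fast]=0 → fast++
(s=4,f=8) a[fast]=0 → fast++
(s=4,f=9) a[fast]=0 → fast++
(s=4,f=10) a[fast]=0 → fast++
(s=4,f=11) a[fast]=0 → fast++
(s=4,f=12) a[fast]=7≠0 swap→a[4]=7 → slow++,fast++
(s=5,f=13) a[fast]=0 → fast++
(s=5,f=14) a[fast]=0 → fast++

[7, 7, 6, 5, 7, 0, 0, 0, 0, 0, 0, 0, 0, 0, 0]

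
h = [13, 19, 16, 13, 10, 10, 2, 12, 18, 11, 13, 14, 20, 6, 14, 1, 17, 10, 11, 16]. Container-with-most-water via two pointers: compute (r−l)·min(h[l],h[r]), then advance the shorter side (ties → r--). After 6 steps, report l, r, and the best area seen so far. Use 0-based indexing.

l=1, r=14, best area=288

l=0 r=19: min(13,16)*19=247 best=247 *, l++
l=1 r=19: min(19,16)*18=288 best=288 *, r--
l=1 r=18: min(19,11)*17=187 best=288, r--
l=1 r=17: min(19,10)*16=160 best=288, r--
l=1 r=16: min(19,17)*15=255 best=288, r--
l=1 r=15: min(19,1)*14=14 best=288, r--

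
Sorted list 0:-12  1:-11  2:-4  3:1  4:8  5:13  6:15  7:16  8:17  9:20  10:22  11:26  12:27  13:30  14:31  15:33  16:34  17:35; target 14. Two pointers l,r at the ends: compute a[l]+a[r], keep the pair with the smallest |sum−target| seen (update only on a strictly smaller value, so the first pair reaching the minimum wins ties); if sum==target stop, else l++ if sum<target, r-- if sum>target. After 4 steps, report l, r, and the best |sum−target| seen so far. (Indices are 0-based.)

l=0, r=13, best |Δ|=5

l=0 r=17: -12+35=23 d=9 *, r--
l=0 r=16: -12+34=22 d=8 *, r--
l=0 r=15: -12+33=21 d=7 *, r--
l=0 r=14: -12+31=19 d=5 *, r--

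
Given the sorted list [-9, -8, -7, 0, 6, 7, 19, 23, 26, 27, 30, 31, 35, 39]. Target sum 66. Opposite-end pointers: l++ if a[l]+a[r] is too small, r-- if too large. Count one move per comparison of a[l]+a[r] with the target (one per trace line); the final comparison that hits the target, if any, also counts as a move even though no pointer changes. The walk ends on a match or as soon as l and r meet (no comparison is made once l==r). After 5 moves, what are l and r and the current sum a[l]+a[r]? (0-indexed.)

l=5, r=13, sum=46

l=0 r=13: -9+39=30 <66, l++
l=1 r=13: -8+39=31 <66, l++
l=2 r=13: -7+39=32 <66, l++
l=3 r=13: 0+39=39 <66, l++
l=4 r=13: 6+39=45 <66, l++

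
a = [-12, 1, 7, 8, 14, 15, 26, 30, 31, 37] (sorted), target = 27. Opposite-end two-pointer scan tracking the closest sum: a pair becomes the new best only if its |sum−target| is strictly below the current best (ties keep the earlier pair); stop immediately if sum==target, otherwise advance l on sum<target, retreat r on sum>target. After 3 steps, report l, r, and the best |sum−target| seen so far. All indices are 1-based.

[1,10] -12+37=25 d=2 * → l++
[2,10] 1+37=38 d=11 → r--
[2,9] 1+31=32 d=5 → r--

l=2, r=8, best |Δ|=2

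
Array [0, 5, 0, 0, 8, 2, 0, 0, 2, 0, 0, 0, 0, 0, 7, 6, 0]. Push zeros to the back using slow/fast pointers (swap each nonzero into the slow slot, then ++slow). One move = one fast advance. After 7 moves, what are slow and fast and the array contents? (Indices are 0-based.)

slow=0 fast=0: a[fast]=0, fast++
slow=0 fast=1: a[fast]=5≠0 swap→a[0]=5, slow++,fast++
slow=1 fast=2: a[fast]=0, fast++
slow=1 fast=3: a[fast]=0, fast++
slow=1 fast=4: a[fast]=8≠0 swap→a[1]=8, slow++,fast++
slow=2 fast=5: a[fast]=2≠0 swap→a[2]=2, slow++,fast++
slow=3 fast=6: a[fast]=0, fast++

slow=3, fast=7, a=[5, 8, 2, 0, 0, 0, 0, 0, 2, 0, 0, 0, 0, 0, 7, 6, 0]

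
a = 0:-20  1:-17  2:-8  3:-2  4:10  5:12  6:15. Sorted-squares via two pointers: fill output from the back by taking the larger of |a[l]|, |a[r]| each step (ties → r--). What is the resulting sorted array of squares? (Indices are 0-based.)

[4, 64, 100, 144, 225, 289, 400]

[0,6] |-20|>|15| out[6]=400 → l++
[1,6] |-17|>|15| out[5]=289 → l++
[2,6] |-8|<=|15| out[4]=225 → r--
[2,5] |-8|<=|12| out[3]=144 → r--
[2,4] |-8|<=|10| out[2]=100 → r--
[2,3] |-8|>|-2| out[1]=64 → l++
[3,3] |-2|<=|-2| out[0]=4 → r--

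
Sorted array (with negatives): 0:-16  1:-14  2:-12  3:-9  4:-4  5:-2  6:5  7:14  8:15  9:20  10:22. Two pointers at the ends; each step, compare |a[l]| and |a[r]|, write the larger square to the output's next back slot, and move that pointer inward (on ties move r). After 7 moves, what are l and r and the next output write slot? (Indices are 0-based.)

l=3, r=6, next write slot=3

l=0 r=10: |-16|<=|22| out[10]=484, r--
l=0 r=9: |-16|<=|20| out[9]=400, r--
l=0 r=8: |-16|>|15| out[8]=256, l++
l=1 r=8: |-14|<=|15| out[7]=225, r--
l=1 r=7: |-14|<=|14| out[6]=196, r--
l=1 r=6: |-14|>|5| out[5]=196, l++
l=2 r=6: |-12|>|5| out[4]=144, l++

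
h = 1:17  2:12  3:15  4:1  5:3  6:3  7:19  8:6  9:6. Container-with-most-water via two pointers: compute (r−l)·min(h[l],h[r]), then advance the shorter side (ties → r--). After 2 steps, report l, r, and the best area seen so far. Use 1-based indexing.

[1,9] min(17,6)*8=48 best=48 * → r--
[1,8] min(17,6)*7=42 best=48 → r--

l=1, r=7, best area=48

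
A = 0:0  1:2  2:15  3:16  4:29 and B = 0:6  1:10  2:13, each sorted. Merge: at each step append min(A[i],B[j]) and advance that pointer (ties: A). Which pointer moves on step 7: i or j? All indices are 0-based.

i

i=0 j=0: A[i]=0<=B[j]=6 take 0, i++
i=1 j=0: A[i]=2<=B[j]=6 take 2, i++
i=2 j=0: A[i]=15>B[j]=6 take 6, j++
i=2 j=1: A[i]=15>B[j]=10 take 10, j++
i=2 j=2: A[i]=15>B[j]=13 take 13, j++
i=2 j=3: B done, take A[i]=15, i++
i=3 j=3: B done, take A[i]=16, i++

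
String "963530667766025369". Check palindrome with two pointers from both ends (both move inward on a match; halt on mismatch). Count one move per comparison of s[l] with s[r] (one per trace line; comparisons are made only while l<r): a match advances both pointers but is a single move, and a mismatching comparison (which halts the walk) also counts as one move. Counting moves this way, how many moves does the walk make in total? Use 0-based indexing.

5 moves

l=0 r=17: '9'=='9', l++,r--
l=1 r=16: '6'=='6', l++,r--
l=2 r=15: '3'=='3', l++,r--
l=3 r=14: '5'=='5', l++,r--
l=4 r=13: '3'!='2', stop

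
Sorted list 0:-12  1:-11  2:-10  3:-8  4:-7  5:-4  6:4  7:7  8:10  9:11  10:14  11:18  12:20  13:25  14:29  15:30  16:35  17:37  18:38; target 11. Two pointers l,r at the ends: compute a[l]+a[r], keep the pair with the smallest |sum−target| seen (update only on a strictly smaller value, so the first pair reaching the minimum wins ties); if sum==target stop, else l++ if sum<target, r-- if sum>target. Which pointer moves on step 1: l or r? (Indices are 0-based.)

r

l=0 r=18: -12+38=26 d=15 *, r--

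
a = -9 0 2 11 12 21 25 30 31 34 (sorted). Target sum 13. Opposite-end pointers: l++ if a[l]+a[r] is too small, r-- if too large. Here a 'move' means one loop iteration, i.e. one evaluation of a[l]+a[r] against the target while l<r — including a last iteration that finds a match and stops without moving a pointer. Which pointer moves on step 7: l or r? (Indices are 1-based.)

l

[1,10] -9+34=25 >13 → r--
[1,9] -9+31=22 >13 → r--
[1,8] -9+30=21 >13 → r--
[1,7] -9+25=16 >13 → r--
[1,6] -9+21=12 <13 → l++
[2,6] 0+21=21 >13 → r--
[2,5] 0+12=12 <13 → l++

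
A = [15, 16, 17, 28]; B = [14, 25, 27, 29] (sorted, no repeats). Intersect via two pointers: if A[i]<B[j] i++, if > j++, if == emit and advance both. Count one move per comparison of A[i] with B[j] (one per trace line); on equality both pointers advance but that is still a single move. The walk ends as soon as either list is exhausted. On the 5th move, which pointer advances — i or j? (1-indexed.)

j

i=1 j=1: 15>14, j++
i=1 j=2: 15<25, i++
i=2 j=2: 16<25, i++
i=3 j=2: 17<25, i++
i=4 j=2: 28>25, j++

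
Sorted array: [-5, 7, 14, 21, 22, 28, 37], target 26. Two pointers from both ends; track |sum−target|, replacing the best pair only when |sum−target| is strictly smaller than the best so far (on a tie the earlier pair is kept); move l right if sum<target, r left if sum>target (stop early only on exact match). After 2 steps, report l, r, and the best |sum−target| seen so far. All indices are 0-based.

l=1, r=5, best |Δ|=3

l=0 r=6: -5+37=32 d=6 *, r--
l=0 r=5: -5+28=23 d=3 *, l++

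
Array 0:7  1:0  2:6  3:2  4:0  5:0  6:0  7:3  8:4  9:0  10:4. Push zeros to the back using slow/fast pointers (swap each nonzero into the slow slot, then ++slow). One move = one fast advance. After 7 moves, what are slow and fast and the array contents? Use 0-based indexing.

(s=0,f=0) a[fast]=7≠0 swap→a[0]=7 → slow++,fast++
(s=1,f=1) a[fast]=0 → fast++
(s=1,f=2) a[fast]=6≠0 swap→a[1]=6 → slow++,fast++
(s=2,f=3) a[fast]=2≠0 swap→a[2]=2 → slow++,fast++
(s=3,f=4) a[fast]=0 → fast++
(s=3,f=5) a[fast]=0 → fast++
(s=3,f=6) a[fast]=0 → fast++

slow=3, fast=7, a=[7, 6, 2, 0, 0, 0, 0, 3, 4, 0, 4]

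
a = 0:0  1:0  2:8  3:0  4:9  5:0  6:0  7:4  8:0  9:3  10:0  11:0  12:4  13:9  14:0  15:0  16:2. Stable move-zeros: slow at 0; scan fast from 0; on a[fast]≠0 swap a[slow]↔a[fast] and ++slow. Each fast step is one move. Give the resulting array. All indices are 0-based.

[8, 9, 4, 3, 4, 9, 2, 0, 0, 0, 0, 0, 0, 0, 0, 0, 0]

slow=0 fast=0: a[fast]=0, fast++
slow=0 fast=1: a[fast]=0, fast++
slow=0 fast=2: a[fast]=8≠0 swap→a[0]=8, slow++,fast++
slow=1 fast=3: a[fast]=0, fast++
slow=1 fast=4: a[fast]=9≠0 swap→a[1]=9, slow++,fast++
slow=2 fast=5: a[fast]=0, fast++
slow=2 fast=6: a[fast]=0, fast++
slow=2 fast=7: a[fast]=4≠0 swap→a[2]=4, slow++,fast++
slow=3 fast=8: a[fast]=0, fast++
slow=3 fast=9: a[fast]=3≠0 swap→a[3]=3, slow++,fast++
slow=4 fast=10: a[fast]=0, fast++
slow=4 fast=11: a[fast]=0, fast++
slow=4 fast=12: a[fast]=4≠0 swap→a[4]=4, slow++,fast++
slow=5 fast=13: a[fast]=9≠0 swap→a[5]=9, slow++,fast++
slow=6 fast=14: a[fast]=0, fast++
slow=6 fast=15: a[fast]=0, fast++
slow=6 fast=16: a[fast]=2≠0 swap→a[6]=2, slow++,fast++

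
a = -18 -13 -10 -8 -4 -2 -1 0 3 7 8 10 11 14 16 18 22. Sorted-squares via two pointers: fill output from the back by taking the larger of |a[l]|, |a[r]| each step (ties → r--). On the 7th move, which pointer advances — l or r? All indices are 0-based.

[0,16] |-18|<=|22| out[16]=484 → r--
[0,15] |-18|<=|18| out[15]=324 → r--
[0,14] |-18|>|16| out[14]=324 → l++
[1,14] |-13|<=|16| out[13]=256 → r--
[1,13] |-13|<=|14| out[12]=196 → r--
[1,12] |-13|>|11| out[11]=169 → l++
[2,12] |-10|<=|11| out[10]=121 → r--

r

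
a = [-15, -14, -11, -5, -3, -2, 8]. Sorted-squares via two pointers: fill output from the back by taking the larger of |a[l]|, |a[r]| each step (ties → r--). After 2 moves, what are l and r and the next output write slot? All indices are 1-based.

l=3, r=7, next write slot=5

[1,7] |-15|>|8| out[7]=225 → l++
[2,7] |-14|>|8| out[6]=196 → l++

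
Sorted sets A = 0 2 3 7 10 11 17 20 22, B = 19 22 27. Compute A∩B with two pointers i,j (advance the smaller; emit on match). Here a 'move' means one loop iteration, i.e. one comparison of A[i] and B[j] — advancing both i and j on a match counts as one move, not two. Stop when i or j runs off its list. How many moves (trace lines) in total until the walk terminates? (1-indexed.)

i=1 j=1: 0<19, i++
i=2 j=1: 2<19, i++
i=3 j=1: 3<19, i++
i=4 j=1: 7<19, i++
i=5 j=1: 10<19, i++
i=6 j=1: 11<19, i++
i=7 j=1: 17<19, i++
i=8 j=1: 20>19, j++
i=8 j=2: 20<22, i++
i=9 j=2: 22==22 emit, i++,j++

10 moves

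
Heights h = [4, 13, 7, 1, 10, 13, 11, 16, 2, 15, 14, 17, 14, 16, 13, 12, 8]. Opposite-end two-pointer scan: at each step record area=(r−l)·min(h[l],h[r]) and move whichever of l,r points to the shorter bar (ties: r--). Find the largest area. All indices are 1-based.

l=1 r=17: min(4,8)*16=64 best=64 *, l++
l=2 r=17: min(13,8)*15=120 best=120 *, r--
l=2 r=16: min(13,12)*14=168 best=168 *, r--
l=2 r=15: min(13,13)*13=169 best=169 *, r--
l=2 r=14: min(13,16)*12=156 best=169, l++
l=3 r=14: min(7,16)*11=77 best=169, l++
l=4 r=14: min(1,16)*10=10 best=169, l++
l=5 r=14: min(10,16)*9=90 best=169, l++
l=6 r=14: min(13,16)*8=104 best=169, l++
l=7 r=14: min(11,16)*7=77 best=169, l++
l=8 r=14: min(16,16)*6=96 best=169, r--
l=8 r=13: min(16,14)*5=70 best=169, r--
l=8 r=12: min(16,17)*4=64 best=169, l++
l=9 r=12: min(2,17)*3=6 best=169, l++
l=10 r=12: min(15,17)*2=30 best=169, l++
l=11 r=12: min(14,17)*1=14 best=169, l++

max area = 169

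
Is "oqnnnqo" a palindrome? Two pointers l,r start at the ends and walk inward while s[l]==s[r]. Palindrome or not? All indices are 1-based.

[1,7] 'o'=='o' → l++,r--
[2,6] 'q'=='q' → l++,r--
[3,5] 'n'=='n' → l++,r--

palindrome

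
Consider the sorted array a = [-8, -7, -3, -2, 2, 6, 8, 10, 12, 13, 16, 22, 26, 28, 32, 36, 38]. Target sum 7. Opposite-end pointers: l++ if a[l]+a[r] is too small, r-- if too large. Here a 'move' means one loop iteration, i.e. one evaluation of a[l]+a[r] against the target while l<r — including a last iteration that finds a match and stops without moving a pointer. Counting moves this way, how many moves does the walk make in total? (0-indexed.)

[0,16] -8+38=30 >7 → r--
[0,15] -8+36=28 >7 → r--
[0,14] -8+32=24 >7 → r--
[0,13] -8+28=20 >7 → r--
[0,12] -8+26=18 >7 → r--
[0,11] -8+22=14 >7 → r--
[0,10] -8+16=8 >7 → r--
[0,9] -8+13=5 <7 → l++
[1,9] -7+13=6 <7 → l++
[2,9] -3+13=10 >7 → r--
[2,8] -3+12=9 >7 → r--
[2,7] -3+10=7 → found

12 moves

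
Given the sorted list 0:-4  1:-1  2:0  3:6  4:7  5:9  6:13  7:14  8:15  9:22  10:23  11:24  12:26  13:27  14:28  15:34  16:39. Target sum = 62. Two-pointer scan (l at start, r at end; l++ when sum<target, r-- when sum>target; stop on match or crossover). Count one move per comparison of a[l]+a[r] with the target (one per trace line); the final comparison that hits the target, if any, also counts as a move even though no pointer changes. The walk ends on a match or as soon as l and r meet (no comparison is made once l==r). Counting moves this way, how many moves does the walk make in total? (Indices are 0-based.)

11 moves

[0,16] -4+39=35 <62 → l++
[1,16] -1+39=38 <62 → l++
[2,16] 0+39=39 <62 → l++
[3,16] 6+39=45 <62 → l++
[4,16] 7+39=46 <62 → l++
[5,16] 9+39=48 <62 → l++
[6,16] 13+39=52 <62 → l++
[7,16] 14+39=53 <62 → l++
[8,16] 15+39=54 <62 → l++
[9,16] 22+39=61 <62 → l++
[10,16] 23+39=62 → found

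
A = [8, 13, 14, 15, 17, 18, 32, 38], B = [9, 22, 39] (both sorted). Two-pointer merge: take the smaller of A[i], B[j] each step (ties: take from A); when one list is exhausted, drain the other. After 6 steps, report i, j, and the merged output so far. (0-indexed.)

i=0 j=0: A[i]=8<=B[j]=9 take 8, i++
i=1 j=0: A[i]=13>B[j]=9 take 9, j++
i=1 j=1: A[i]=13<=B[j]=22 take 13, i++
i=2 j=1: A[i]=14<=B[j]=22 take 14, i++
i=3 j=1: A[i]=15<=B[j]=22 take 15, i++
i=4 j=1: A[i]=17<=B[j]=22 take 17, i++

i=5, j=1, merged so far=[8, 9, 13, 14, 15, 17]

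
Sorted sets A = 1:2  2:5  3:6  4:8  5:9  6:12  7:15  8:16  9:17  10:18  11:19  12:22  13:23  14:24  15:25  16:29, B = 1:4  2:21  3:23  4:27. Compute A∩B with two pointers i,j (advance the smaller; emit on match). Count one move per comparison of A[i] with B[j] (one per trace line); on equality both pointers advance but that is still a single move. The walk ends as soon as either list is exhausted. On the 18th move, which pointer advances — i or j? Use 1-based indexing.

j

[i=1,j=1] 2<4 → i++
[i=2,j=1] 5>4 → j++
[i=2,j=2] 5<21 → i++
[i=3,j=2] 6<21 → i++
[i=4,j=2] 8<21 → i++
[i=5,j=2] 9<21 → i++
[i=6,j=2] 12<21 → i++
[i=7,j=2] 15<21 → i++
[i=8,j=2] 16<21 → i++
[i=9,j=2] 17<21 → i++
[i=10,j=2] 18<21 → i++
[i=11,j=2] 19<21 → i++
[i=12,j=2] 22>21 → j++
[i=12,j=3] 22<23 → i++
[i=13,j=3] 23==23 emit → i++,j++
[i=14,j=4] 24<27 → i++
[i=15,j=4] 25<27 → i++
[i=16,j=4] 29>27 → j++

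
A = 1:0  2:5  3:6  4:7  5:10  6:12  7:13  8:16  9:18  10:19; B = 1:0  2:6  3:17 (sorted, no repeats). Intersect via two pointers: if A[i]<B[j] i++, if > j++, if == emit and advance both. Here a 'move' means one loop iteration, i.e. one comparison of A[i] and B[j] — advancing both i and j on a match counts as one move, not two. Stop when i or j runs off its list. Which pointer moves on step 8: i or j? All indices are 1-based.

i

[i=1,j=1] 0==0 emit → i++,j++
[i=2,j=2] 5<6 → i++
[i=3,j=2] 6==6 emit → i++,j++
[i=4,j=3] 7<17 → i++
[i=5,j=3] 10<17 → i++
[i=6,j=3] 12<17 → i++
[i=7,j=3] 13<17 → i++
[i=8,j=3] 16<17 → i++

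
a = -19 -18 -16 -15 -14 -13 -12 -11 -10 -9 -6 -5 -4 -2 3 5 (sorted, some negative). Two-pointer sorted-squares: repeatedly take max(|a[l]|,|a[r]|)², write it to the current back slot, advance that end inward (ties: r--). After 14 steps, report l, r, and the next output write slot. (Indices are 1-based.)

l=1 r=16: |-19|>|5| out[16]=361, l++
l=2 r=16: |-18|>|5| out[15]=324, l++
l=3 r=16: |-16|>|5| out[14]=256, l++
l=4 r=16: |-15|>|5| out[13]=225, l++
l=5 r=16: |-14|>|5| out[12]=196, l++
l=6 r=16: |-13|>|5| out[11]=169, l++
l=7 r=16: |-12|>|5| out[10]=144, l++
l=8 r=16: |-11|>|5| out[9]=121, l++
l=9 r=16: |-10|>|5| out[8]=100, l++
l=10 r=16: |-9|>|5| out[7]=81, l++
l=11 r=16: |-6|>|5| out[6]=36, l++
l=12 r=16: |-5|<=|5| out[5]=25, r--
l=12 r=15: |-5|>|3| out[4]=25, l++
l=13 r=15: |-4|>|3| out[3]=16, l++

l=14, r=15, next write slot=2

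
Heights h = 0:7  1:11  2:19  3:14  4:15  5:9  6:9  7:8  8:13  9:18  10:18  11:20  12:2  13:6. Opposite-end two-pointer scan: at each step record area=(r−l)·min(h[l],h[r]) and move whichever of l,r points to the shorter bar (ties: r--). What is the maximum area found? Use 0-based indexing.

max area = 171

[0,13] min(7,6)*13=78 best=78 * → r--
[0,12] min(7,2)*12=24 best=78 → r--
[0,11] min(7,20)*11=77 best=78 → l++
[1,11] min(11,20)*10=110 best=110 * → l++
[2,11] min(19,20)*9=171 best=171 * → l++
[3,11] min(14,20)*8=112 best=171 → l++
[4,11] min(15,20)*7=105 best=171 → l++
[5,11] min(9,20)*6=54 best=171 → l++
[6,11] min(9,20)*5=45 best=171 → l++
[7,11] min(8,20)*4=32 best=171 → l++
[8,11] min(13,20)*3=39 best=171 → l++
[9,11] min(18,20)*2=36 best=171 → l++
[10,11] min(18,20)*1=18 best=171 → l++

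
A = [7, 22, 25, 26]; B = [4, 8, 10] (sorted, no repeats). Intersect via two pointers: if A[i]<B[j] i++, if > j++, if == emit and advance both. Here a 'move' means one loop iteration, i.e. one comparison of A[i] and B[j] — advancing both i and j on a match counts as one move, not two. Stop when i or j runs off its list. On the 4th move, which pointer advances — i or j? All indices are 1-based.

i=1 j=1: 7>4, j++
i=1 j=2: 7<8, i++
i=2 j=2: 22>8, j++
i=2 j=3: 22>10, j++

j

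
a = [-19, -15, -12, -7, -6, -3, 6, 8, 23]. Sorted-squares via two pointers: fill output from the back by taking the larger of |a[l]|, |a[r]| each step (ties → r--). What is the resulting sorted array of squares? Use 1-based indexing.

[9, 36, 36, 49, 64, 144, 225, 361, 529]

l=1 r=9: |-19|<=|23| out[9]=529, r--
l=1 r=8: |-19|>|8| out[8]=361, l++
l=2 r=8: |-15|>|8| out[7]=225, l++
l=3 r=8: |-12|>|8| out[6]=144, l++
l=4 r=8: |-7|<=|8| out[5]=64, r--
l=4 r=7: |-7|>|6| out[4]=49, l++
l=5 r=7: |-6|<=|6| out[3]=36, r--
l=5 r=6: |-6|>|-3| out[2]=36, l++
l=6 r=6: |-3|<=|-3| out[1]=9, r--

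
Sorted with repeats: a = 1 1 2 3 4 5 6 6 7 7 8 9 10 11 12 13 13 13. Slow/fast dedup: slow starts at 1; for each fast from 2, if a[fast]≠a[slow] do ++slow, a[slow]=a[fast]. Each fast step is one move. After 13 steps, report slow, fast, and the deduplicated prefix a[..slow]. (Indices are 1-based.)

slow=11, fast=15, prefix=[1, 2, 3, 4, 5, 6, 7, 8, 9, 10, 11]

(s=1,f=2) a[fast]=1=a[slow] dup → fast++
(s=1,f=3) a[fast]=2≠a[slow]=1 write a[2]=2 → slow++,fast++
(s=2,f=4) a[fast]=3≠a[slow]=2 write a[3]=3 → slow++,fast++
(s=3,f=5) a[fast]=4≠a[slow]=3 write a[4]=4 → slow++,fast++
(s=4,f=6) a[fast]=5≠a[slow]=4 write a[5]=5 → slow++,fast++
(s=5,f=7) a[fast]=6≠a[slow]=5 write a[6]=6 → slow++,fast++
(s=6,f=8) a[fast]=6=a[slow] dup → fast++
(s=6,f=9) a[fast]=7≠a[slow]=6 write a[7]=7 → slow++,fast++
(s=7,f=10) a[fast]=7=a[slow] dup → fast++
(s=7,f=11) a[fast]=8≠a[slow]=7 write a[8]=8 → slow++,fast++
(s=8,f=12) a[fast]=9≠a[slow]=8 write a[9]=9 → slow++,fast++
(s=9,f=13) a[fast]=10≠a[slow]=9 write a[10]=10 → slow++,fast++
(s=10,f=14) a[fast]=11≠a[slow]=10 write a[11]=11 → slow++,fast++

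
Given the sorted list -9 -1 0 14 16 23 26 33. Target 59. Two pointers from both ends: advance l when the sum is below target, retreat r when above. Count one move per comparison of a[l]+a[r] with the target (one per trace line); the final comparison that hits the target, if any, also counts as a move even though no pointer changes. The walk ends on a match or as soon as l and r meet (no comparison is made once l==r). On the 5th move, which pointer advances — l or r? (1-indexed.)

l

l=1 r=8: -9+33=24 <59, l++
l=2 r=8: -1+33=32 <59, l++
l=3 r=8: 0+33=33 <59, l++
l=4 r=8: 14+33=47 <59, l++
l=5 r=8: 16+33=49 <59, l++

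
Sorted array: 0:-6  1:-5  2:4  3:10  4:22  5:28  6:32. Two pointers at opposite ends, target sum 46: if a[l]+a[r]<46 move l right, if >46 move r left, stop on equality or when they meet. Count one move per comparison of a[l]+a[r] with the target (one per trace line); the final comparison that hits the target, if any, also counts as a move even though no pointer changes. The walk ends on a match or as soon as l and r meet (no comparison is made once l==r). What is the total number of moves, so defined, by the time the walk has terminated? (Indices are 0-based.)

l=0 r=6: -6+32=26 <46, l++
l=1 r=6: -5+32=27 <46, l++
l=2 r=6: 4+32=36 <46, l++
l=3 r=6: 10+32=42 <46, l++
l=4 r=6: 22+32=54 >46, r--
l=4 r=5: 22+28=50 >46, r--

6 moves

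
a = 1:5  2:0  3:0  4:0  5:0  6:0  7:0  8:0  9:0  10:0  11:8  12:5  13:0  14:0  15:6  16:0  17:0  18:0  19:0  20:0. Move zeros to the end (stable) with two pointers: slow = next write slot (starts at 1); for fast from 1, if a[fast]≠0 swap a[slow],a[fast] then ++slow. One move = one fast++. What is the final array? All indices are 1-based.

[5, 8, 5, 6, 0, 0, 0, 0, 0, 0, 0, 0, 0, 0, 0, 0, 0, 0, 0, 0]

(s=1,f=1) a[fast]=5≠0 swap→a[1]=5 → slow++,fast++
(s=2,f=2) a[fast]=0 → fast++
(s=2,f=3) a[fast]=0 → fast++
(s=2,f=4) a[fast]=0 → fast++
(s=2,f=5) a[fast]=0 → fast++
(s=2,f=6) a[fast]=0 → fast++
(s=2,f=7) a[fast]=0 → fast++
(s=2,f=8) a[fast]=0 → fast++
(s=2,f=9) a[fast]=0 → fast++
(s=2,f=10) a[fast]=0 → fast++
(s=2,f=11) a[fast]=8≠0 swap→a[2]=8 → slow++,fast++
(s=3,f=12) a[fast]=5≠0 swap→a[3]=5 → slow++,fast++
(s=4,f=13) a[fast]=0 → fast++
(s=4,f=14) a[fast]=0 → fast++
(s=4,f=15) a[fast]=6≠0 swap→a[4]=6 → slow++,fast++
(s=5,f=16) a[fast]=0 → fast++
(s=5,f=17) a[fast]=0 → fast++
(s=5,f=18) a[fast]=0 → fast++
(s=5,f=19) a[fast]=0 → fast++
(s=5,f=20) a[fast]=0 → fast++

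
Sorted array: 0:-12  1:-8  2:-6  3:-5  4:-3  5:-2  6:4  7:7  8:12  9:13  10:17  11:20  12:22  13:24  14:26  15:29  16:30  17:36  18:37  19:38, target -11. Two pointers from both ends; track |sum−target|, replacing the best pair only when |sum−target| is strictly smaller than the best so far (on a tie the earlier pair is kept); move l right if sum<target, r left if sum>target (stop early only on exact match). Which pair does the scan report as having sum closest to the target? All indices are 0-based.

pair (-8, -3) with sum -11 (|Δ|=0)

[0,19] -12+38=26 d=37 * → r--
[0,18] -12+37=25 d=36 * → r--
[0,17] -12+36=24 d=35 * → r--
[0,16] -12+30=18 d=29 * → r--
[0,15] -12+29=17 d=28 * → r--
[0,14] -12+26=14 d=25 * → r--
[0,13] -12+24=12 d=23 * → r--
[0,12] -12+22=10 d=21 * → r--
[0,11] -12+20=8 d=19 * → r--
[0,10] -12+17=5 d=16 * → r--
[0,9] -12+13=1 d=12 * → r--
[0,8] -12+12=0 d=11 * → r--
[0,7] -12+7=-5 d=6 * → r--
[0,6] -12+4=-8 d=3 * → r--
[0,5] -12+-2=-14 d=3 → l++
[1,5] -8+-2=-10 d=1 * → r--
[1,4] -8+-3=-11 d=0 * → stop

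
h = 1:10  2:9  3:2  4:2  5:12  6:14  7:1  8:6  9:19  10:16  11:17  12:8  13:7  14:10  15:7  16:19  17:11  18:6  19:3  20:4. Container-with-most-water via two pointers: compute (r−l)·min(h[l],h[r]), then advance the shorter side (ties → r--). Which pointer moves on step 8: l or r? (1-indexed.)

r

[1,20] min(10,4)*19=76 best=76 * → r--
[1,19] min(10,3)*18=54 best=76 → r--
[1,18] min(10,6)*17=102 best=102 * → r--
[1,17] min(10,11)*16=160 best=160 * → l++
[2,17] min(9,11)*15=135 best=160 → l++
[3,17] min(2,11)*14=28 best=160 → l++
[4,17] min(2,11)*13=26 best=160 → l++
[5,17] min(12,11)*12=132 best=160 → r--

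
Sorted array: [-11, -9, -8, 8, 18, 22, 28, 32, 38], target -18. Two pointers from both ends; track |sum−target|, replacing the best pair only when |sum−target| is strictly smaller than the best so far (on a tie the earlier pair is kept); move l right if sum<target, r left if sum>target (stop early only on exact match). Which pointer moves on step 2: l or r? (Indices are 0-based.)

r

l=0 r=8: -11+38=27 d=45 *, r--
l=0 r=7: -11+32=21 d=39 *, r--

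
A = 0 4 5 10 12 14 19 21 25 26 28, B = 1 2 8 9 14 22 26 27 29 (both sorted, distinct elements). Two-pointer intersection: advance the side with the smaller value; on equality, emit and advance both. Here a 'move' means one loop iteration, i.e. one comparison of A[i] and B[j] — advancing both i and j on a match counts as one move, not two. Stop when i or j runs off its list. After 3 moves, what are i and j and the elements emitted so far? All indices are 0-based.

i=0 j=0: 0<1, i++
i=1 j=0: 4>1, j++
i=1 j=1: 4>2, j++

i=1, j=2, emitted=[]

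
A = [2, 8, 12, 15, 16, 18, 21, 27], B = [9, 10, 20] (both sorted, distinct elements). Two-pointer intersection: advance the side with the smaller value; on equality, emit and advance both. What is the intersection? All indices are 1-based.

intersection = []

[i=1,j=1] 2<9 → i++
[i=2,j=1] 8<9 → i++
[i=3,j=1] 12>9 → j++
[i=3,j=2] 12>10 → j++
[i=3,j=3] 12<20 → i++
[i=4,j=3] 15<20 → i++
[i=5,j=3] 16<20 → i++
[i=6,j=3] 18<20 → i++
[i=7,j=3] 21>20 → j++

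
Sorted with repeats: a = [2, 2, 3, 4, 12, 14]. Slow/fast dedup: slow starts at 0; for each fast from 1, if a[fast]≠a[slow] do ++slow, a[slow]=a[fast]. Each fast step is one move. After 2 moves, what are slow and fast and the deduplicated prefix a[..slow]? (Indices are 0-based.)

slow=1, fast=3, prefix=[2, 3]

slow=0 fast=1: a[fast]=2=a[slow] dup, fast++
slow=0 fast=2: a[fast]=3≠a[slow]=2 write a[1]=3, slow++,fast++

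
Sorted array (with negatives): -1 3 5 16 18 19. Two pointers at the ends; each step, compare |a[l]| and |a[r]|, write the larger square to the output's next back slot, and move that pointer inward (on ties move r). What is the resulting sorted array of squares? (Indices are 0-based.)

[1, 9, 25, 256, 324, 361]

l=0 r=5: |-1|<=|19| out[5]=361, r--
l=0 r=4: |-1|<=|18| out[4]=324, r--
l=0 r=3: |-1|<=|16| out[3]=256, r--
l=0 r=2: |-1|<=|5| out[2]=25, r--
l=0 r=1: |-1|<=|3| out[1]=9, r--
l=0 r=0: |-1|<=|-1| out[0]=1, r--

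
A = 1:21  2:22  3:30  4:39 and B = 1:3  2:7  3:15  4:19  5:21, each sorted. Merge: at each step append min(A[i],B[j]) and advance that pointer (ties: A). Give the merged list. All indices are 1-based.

i=1 j=1: A[i]=21>B[j]=3 take 3, j++
i=1 j=2: A[i]=21>B[j]=7 take 7, j++
i=1 j=3: A[i]=21>B[j]=15 take 15, j++
i=1 j=4: A[i]=21>B[j]=19 take 19, j++
i=1 j=5: A[i]=21<=B[j]=21 take 21, i++
i=2 j=5: A[i]=22>B[j]=21 take 21, j++
i=2 j=6: B done, take A[i]=22, i++
i=3 j=6: B done, take A[i]=30, i++
i=4 j=6: B done, take A[i]=39, i++

[3, 7, 15, 19, 21, 21, 22, 30, 39]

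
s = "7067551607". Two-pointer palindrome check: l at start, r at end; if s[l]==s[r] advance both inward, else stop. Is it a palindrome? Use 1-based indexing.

not a palindrome (mismatch at 4,7)

[1,10] '7'=='7' → l++,r--
[2,9] '0'=='0' → l++,r--
[3,8] '6'=='6' → l++,r--
[4,7] '7'!='1' → stop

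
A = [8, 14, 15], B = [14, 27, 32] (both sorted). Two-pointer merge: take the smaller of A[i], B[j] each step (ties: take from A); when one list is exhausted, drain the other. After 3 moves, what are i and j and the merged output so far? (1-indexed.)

i=3, j=2, merged so far=[8, 14, 14]

i=1 j=1: A[i]=8<=B[j]=14 take 8, i++
i=2 j=1: A[i]=14<=B[j]=14 take 14, i++
i=3 j=1: A[i]=15>B[j]=14 take 14, j++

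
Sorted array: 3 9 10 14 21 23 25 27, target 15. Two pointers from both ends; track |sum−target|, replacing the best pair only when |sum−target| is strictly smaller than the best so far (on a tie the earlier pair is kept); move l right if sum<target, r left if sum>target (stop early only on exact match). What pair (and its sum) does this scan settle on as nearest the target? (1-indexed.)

l=1 r=8: 3+27=30 d=15 *, r--
l=1 r=7: 3+25=28 d=13 *, r--
l=1 r=6: 3+23=26 d=11 *, r--
l=1 r=5: 3+21=24 d=9 *, r--
l=1 r=4: 3+14=17 d=2 *, r--
l=1 r=3: 3+10=13 d=2, l++
l=2 r=3: 9+10=19 d=4, r--

pair (3, 14) with sum 17 (|Δ|=2)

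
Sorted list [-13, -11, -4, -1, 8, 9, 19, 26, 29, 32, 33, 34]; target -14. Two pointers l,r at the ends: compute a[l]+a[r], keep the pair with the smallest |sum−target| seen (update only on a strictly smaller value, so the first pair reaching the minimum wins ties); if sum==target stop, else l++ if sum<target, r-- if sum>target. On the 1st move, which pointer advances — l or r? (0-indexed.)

r

[0,11] -13+34=21 d=35 * → r--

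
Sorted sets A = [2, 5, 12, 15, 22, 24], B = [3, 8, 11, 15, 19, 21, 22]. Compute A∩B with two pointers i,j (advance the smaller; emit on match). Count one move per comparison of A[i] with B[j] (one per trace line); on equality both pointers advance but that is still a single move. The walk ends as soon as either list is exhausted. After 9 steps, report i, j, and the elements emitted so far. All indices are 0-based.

i=0 j=0: 2<3, i++
i=1 j=0: 5>3, j++
i=1 j=1: 5<8, i++
i=2 j=1: 12>8, j++
i=2 j=2: 12>11, j++
i=2 j=3: 12<15, i++
i=3 j=3: 15==15 emit, i++,j++
i=4 j=4: 22>19, j++
i=4 j=5: 22>21, j++

i=4, j=6, emitted=[15]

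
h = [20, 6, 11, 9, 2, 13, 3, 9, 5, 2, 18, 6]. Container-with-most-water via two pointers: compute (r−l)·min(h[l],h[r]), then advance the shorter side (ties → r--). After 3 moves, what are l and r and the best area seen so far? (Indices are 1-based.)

l=1, r=9, best area=180

[1,12] min(20,6)*11=66 best=66 * → r--
[1,11] min(20,18)*10=180 best=180 * → r--
[1,10] min(20,2)*9=18 best=180 → r--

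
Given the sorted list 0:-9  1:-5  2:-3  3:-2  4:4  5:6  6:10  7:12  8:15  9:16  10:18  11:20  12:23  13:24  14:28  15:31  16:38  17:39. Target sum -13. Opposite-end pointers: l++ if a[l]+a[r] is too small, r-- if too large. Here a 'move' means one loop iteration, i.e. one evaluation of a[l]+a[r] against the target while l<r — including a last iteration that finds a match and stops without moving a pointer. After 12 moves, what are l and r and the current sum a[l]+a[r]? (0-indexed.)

l=0 r=17: -9+39=30 >-13, r--
l=0 r=16: -9+38=29 >-13, r--
l=0 r=15: -9+31=22 >-13, r--
l=0 r=14: -9+28=19 >-13, r--
l=0 r=13: -9+24=15 >-13, r--
l=0 r=12: -9+23=14 >-13, r--
l=0 r=11: -9+20=11 >-13, r--
l=0 r=10: -9+18=9 >-13, r--
l=0 r=9: -9+16=7 >-13, r--
l=0 r=8: -9+15=6 >-13, r--
l=0 r=7: -9+12=3 >-13, r--
l=0 r=6: -9+10=1 >-13, r--

l=0, r=5, sum=-3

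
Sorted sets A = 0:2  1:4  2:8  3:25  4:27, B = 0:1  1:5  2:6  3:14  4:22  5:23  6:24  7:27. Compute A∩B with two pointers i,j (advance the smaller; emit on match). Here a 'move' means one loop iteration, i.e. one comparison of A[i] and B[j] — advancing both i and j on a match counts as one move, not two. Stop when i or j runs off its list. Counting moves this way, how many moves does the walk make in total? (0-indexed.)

12 moves

[i=0,j=0] 2>1 → j++
[i=0,j=1] 2<5 → i++
[i=1,j=1] 4<5 → i++
[i=2,j=1] 8>5 → j++
[i=2,j=2] 8>6 → j++
[i=2,j=3] 8<14 → i++
[i=3,j=3] 25>14 → j++
[i=3,j=4] 25>22 → j++
[i=3,j=5] 25>23 → j++
[i=3,j=6] 25>24 → j++
[i=3,j=7] 25<27 → i++
[i=4,j=7] 27==27 emit → i++,j++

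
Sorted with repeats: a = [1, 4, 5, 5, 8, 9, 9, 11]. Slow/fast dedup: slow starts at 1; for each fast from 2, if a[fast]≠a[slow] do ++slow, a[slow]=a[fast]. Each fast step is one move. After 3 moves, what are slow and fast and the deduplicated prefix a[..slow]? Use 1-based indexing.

(s=1,f=2) a[fast]=4≠a[slow]=1 write a[2]=4 → slow++,fast++
(s=2,f=3) a[fast]=5≠a[slow]=4 write a[3]=5 → slow++,fast++
(s=3,f=4) a[fast]=5=a[slow] dup → fast++

slow=3, fast=5, prefix=[1, 4, 5]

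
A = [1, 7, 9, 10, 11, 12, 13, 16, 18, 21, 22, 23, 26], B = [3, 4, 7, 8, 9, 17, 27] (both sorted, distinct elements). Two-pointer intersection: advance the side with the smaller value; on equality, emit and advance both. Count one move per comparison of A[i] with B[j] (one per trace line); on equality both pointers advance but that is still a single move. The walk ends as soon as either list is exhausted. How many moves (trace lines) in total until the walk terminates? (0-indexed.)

[i=0,j=0] 1<3 → i++
[i=1,j=0] 7>3 → j++
[i=1,j=1] 7>4 → j++
[i=1,j=2] 7==7 emit → i++,j++
[i=2,j=3] 9>8 → j++
[i=2,j=4] 9==9 emit → i++,j++
[i=3,j=5] 10<17 → i++
[i=4,j=5] 11<17 → i++
[i=5,j=5] 12<17 → i++
[i=6,j=5] 13<17 → i++
[i=7,j=5] 16<17 → i++
[i=8,j=5] 18>17 → j++
[i=8,j=6] 18<27 → i++
[i=9,j=6] 21<27 → i++
[i=10,j=6] 22<27 → i++
[i=11,j=6] 23<27 → i++
[i=12,j=6] 26<27 → i++

17 moves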